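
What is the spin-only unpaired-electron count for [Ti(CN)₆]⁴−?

Each cyanide is −1; balancing the −4 overall charge requires Ti(II).
Titanium is a group-4 element; Ti(II) is therefore d².
In an octahedral field the d² configuration is t₂g²e_g⁰ (only one arrangement possible), giving 2 unpaired electrons.

2 unpaired electrons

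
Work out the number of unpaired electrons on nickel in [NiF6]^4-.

Summing ligand charges against the −4 overall charge gives an oxidation state of +2 for nickel.
Ni sits in group 10, so the d-electron count is 10 − 2 = 8.
In an octahedral field the d⁸ configuration is t₂g⁶e_g² (only one arrangement possible), giving 2 unpaired electrons.

2 unpaired electrons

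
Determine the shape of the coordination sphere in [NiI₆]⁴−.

octahedral

Summing ligand charges against the −4 overall charge gives an oxidation state of +2 for nickel.
Group 10 minus oxidation state 2 gives a d⁸ configuration.
With 6 monodentate ligands the coordination number is 6.
Six donors around a single metal centre give an octahedral coordination sphere.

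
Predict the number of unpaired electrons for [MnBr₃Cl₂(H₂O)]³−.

Each bromide is −1; each chloride is −1; water is neutral; balancing the −3 overall charge requires Mn(II).
Manganese is a group-7 element; Mn(II) is therefore d⁵.
The spin state decides the count: Bromide and chloride are weak-field ligands for a first-row metal, so the complex is high-spin.
An octahedral high-spin d⁵ ion is t₂g³e_g², giving 5 unpaired electrons.

5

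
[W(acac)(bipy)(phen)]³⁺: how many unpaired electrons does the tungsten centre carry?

Ligand charges: each acetylacetonate is −1; 2,2′-bipyridine is neutral; 1,10-phenanthroline is neutral. With an overall charge of +3 the tungsten centre must be in the +4 oxidation state.
W sits in group 6, so the d-electron count is 6 − 4 = 2.
Counting donor atoms: 1×acetylacetonate (bidentate) → 2 donors; 1×2,2′-bipyridine (bidentate) → 2 donors; 1×1,10-phenanthroline (bidentate) → 2 donors. Coordination number = 6.
In an octahedral field the d² configuration is t₂g²e_g⁰ (only one arrangement possible), giving 2 unpaired electrons.

2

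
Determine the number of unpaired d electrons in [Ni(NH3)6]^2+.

2

Summing ligand charges against the +2 overall charge gives an oxidation state of +2 for nickel.
Nickel is a group-10 element; Ni(II) is therefore d⁸.
In an octahedral field the d⁸ configuration is t₂g⁶e_g² (only one arrangement possible), giving 2 unpaired electrons.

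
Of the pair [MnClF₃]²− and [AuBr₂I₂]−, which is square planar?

For [MnClF₃]²−: Summing ligand charges against the −2 overall charge gives an oxidation state of +2 for manganese. Group 7 minus oxidation state 2 gives a d⁵ configuration. A high-spin d⁵ ion has zero CFSE in either geometry, so four ligands adopt the sterically favoured tetrahedral geometry. → tetrahedral.
For [AuBr₂I₂]−: Each bromide is −1; each iodide is −1; balancing the −1 overall charge requires Au(III). Au sits in group 11, so the d-electron count is 11 − 3 = 8. A 5d d⁸ ion has a large crystal-field splitting; square planar leaves the high-energy d_{x²−y²} orbital empty and maximises CFSE. → square planar.

[AuBr₂I₂]−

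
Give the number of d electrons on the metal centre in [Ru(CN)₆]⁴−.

d⁶

Ligand charges: each cyanide is −1. With an overall charge of −4 the ruthenium centre must be in the +2 oxidation state.
Ru sits in group 8, so the d-electron count is 8 − 2 = 6.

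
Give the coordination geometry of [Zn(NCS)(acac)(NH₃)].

tetrahedral

Ligand charges: each isothiocyanate is −1; each acetylacetonate is −1; ammonia is neutral. With an overall charge of 0 the zinc centre must be in the +2 oxidation state.
Group 12 minus oxidation state 2 gives a d¹⁰ configuration.
Counting donor atoms: 1×isothiocyanate (monodentate) → 1 donor; 1×acetylacetonate (bidentate) → 2 donors; 1×ammonia (monodentate) → 1 donor. Coordination number = 4.
A d¹⁰ ion has no crystal-field stabilisation preference between square planar and tetrahedral, so four ligands adopt the sterically favoured tetrahedral geometry.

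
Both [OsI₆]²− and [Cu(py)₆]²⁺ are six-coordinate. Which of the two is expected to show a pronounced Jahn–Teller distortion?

[Cu(py)₆]²⁺

[OsI₆]²−: Ligand charges: each iodide is −1. With an overall charge of −2 the osmium centre must be in the +4 oxidation state. Os sits in group 8, so the d-electron count is 8 − 4 = 4. A 5d ion has a large Δₒ and is invariably low-spin. The d⁴ configuration leaves the e_g set evenly filled (or empty) — no strong Jahn–Teller driving force.
[Cu(py)₆]²⁺: Summing ligand charges against the +2 overall charge gives an oxidation state of +2 for copper. Cu sits in group 11, so the d-electron count is 11 − 2 = 9. The t₂g⁶e_g³ configuration has an unevenly filled e_g set; the Jahn–Teller theorem predicts a tetragonal distortion (typically axial elongation) to lift the degeneracy.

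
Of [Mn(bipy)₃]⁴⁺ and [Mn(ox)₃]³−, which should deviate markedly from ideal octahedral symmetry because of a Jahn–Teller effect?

[Mn(ox)₃]³−

[Mn(bipy)₃]⁴⁺: Ligand charges: 2,2′-bipyridine is neutral. With an overall charge of +4 the manganese centre must be in the +4 oxidation state. Group 7 minus oxidation state 4 gives a d³ configuration. The d³ configuration leaves the e_g set evenly filled (or empty) — no strong Jahn–Teller driving force.
[Mn(ox)₃]³−: Each oxalate is −2; balancing the −3 overall charge requires Mn(III). Manganese is a group-7 element; Mn(III) is therefore d⁴. Oxalate is a weak-field ligand for a first-row metal, so the complex is high-spin. The t₂g³e_g¹ (high-spin) configuration has an unevenly filled e_g set; the Jahn–Teller theorem predicts a tetragonal distortion (typically axial elongation) to lift the degeneracy.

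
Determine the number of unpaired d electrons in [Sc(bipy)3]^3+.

0

Summing ligand charges against the +3 overall charge gives an oxidation state of +3 for scandium.
Group 3 minus oxidation state 3 gives a d⁰ configuration.
Counting donor atoms: 3×2,2′-bipyridine (bidentate) → 6 donors. Coordination number = 6.
In an octahedral field the d⁰ configuration is t₂g⁰e_g⁰, giving 0 unpaired electrons.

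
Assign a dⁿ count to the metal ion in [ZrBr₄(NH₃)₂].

d0

Summing ligand charges against the 0 overall charge gives an oxidation state of +4 for zirconium.
Zirconium is a group-4 element; Zr(IV) is therefore d⁰.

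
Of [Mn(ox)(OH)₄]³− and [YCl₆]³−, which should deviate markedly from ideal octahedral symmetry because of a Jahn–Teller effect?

[Mn(ox)(OH)₄]³−

[Mn(ox)(OH)₄]³−: Ligand charges: each oxalate is −2; each hydroxide is −1. With an overall charge of −3 the manganese centre must be in the +3 oxidation state. Manganese is a group-7 element; Mn(III) is therefore d⁴. Hydroxide and oxalate are weak-field ligands for a first-row metal, so the complex is high-spin. The t₂g³e_g¹ (high-spin) configuration has an unevenly filled e_g set; the Jahn–Teller theorem predicts a tetragonal distortion (typically axial elongation) to lift the degeneracy.
[YCl₆]³−: Summing ligand charges against the −3 overall charge gives an oxidation state of +3 for yttrium. Group 3 minus oxidation state 3 gives a d⁰ configuration. The d⁰ configuration leaves the e_g set evenly filled (or empty) — no strong Jahn–Teller driving force.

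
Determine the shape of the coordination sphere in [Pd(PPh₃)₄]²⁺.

square planar

Triphenylphosphine is neutral; balancing the +2 overall charge requires Pd(II).
Group 10 minus oxidation state 2 gives a d⁸ configuration.
Coordination number: 4.
A 4d d⁸ ion has a large crystal-field splitting; square planar leaves the high-energy d_{x²−y²} orbital empty and maximises CFSE.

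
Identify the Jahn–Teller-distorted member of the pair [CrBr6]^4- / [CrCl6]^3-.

[CrBr6]^4-: Each bromide is −1; balancing the −4 overall charge requires Cr(II). Group 6 minus oxidation state 2 gives a d⁴ configuration. Bromide is a weak-field ligand for a first-row metal, so the complex is high-spin. The t₂g³e_g¹ (high-spin) configuration has an unevenly filled e_g set; the Jahn–Teller theorem predicts a tetragonal distortion (typically axial elongation) to lift the degeneracy.
[CrCl6]^3-: Ligand charges: each chloride is −1. With an overall charge of −3 the chromium centre must be in the +3 oxidation state. Cr sits in group 6, so the d-electron count is 6 − 3 = 3. The d³ configuration leaves the e_g set evenly filled (or empty) — no strong Jahn–Teller driving force.

[CrBr6]^4-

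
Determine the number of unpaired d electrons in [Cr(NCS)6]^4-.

Ligand charges: each isothiocyanate is −1. With an overall charge of −4 the chromium centre must be in the +2 oxidation state.
Chromium is a group-6 element; Cr(II) is therefore d⁴.
The spin state decides the count: Isothiocyanate is a weak-field ligand for a first-row metal, so the complex is high-spin.
An octahedral high-spin d⁴ ion is t₂g³e_g¹, giving 4 unpaired electrons.

4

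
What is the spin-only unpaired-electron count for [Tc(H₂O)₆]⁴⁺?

3 unpaired electrons

Water is neutral; balancing the +4 overall charge requires Tc(IV).
Technetium is a group-7 element; Tc(IV) is therefore d³.
In an octahedral field the d³ configuration is t₂g³e_g⁰ (only one arrangement possible), giving 3 unpaired electrons.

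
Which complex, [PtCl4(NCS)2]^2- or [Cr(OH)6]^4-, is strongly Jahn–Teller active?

[Cr(OH)6]^4-

[PtCl4(NCS)2]^2-: Summing ligand charges against the −2 overall charge gives an oxidation state of +4 for platinum. Group 10 minus oxidation state 4 gives a d⁶ configuration. A 5d ion has a large Δₒ and is invariably low-spin. The d⁶ configuration leaves the e_g set evenly filled (or empty) — no strong Jahn–Teller driving force.
[Cr(OH)6]^4-: Summing ligand charges against the −4 overall charge gives an oxidation state of +2 for chromium. Chromium is a group-6 element; Cr(II) is therefore d⁴. Hydroxide is a weak-field ligand for a first-row metal, so the complex is high-spin. The t₂g³e_g¹ (high-spin) configuration has an unevenly filled e_g set; the Jahn–Teller theorem predicts a tetragonal distortion (typically axial elongation) to lift the degeneracy.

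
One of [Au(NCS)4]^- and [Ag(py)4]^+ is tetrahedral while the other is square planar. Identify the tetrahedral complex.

[Ag(py)4]^+

For [Au(NCS)4]^-: Each isothiocyanate is −1; balancing the −1 overall charge requires Au(III). Group 11 minus oxidation state 3 gives a d⁸ configuration. A 5d d⁸ ion has a large crystal-field splitting; square planar leaves the high-energy d_{x²−y²} orbital empty and maximises CFSE. → square planar.
For [Ag(py)4]^+: Ligand charges: pyridine is neutral. With an overall charge of +1 the silver centre must be in the +1 oxidation state. Ag sits in group 11, so the d-electron count is 11 − 1 = 10. A d¹⁰ ion has no crystal-field stabilisation preference between square planar and tetrahedral, so four ligands adopt the sterically favoured tetrahedral geometry. → tetrahedral.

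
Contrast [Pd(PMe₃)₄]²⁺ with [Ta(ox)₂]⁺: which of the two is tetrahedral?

[Ta(ox)₂]⁺

For [Pd(PMe₃)₄]²⁺: Trimethylphosphine is neutral; balancing the +2 overall charge requires Pd(II). Group 10 minus oxidation state 2 gives a d⁸ configuration. A 4d d⁸ ion has a large crystal-field splitting; square planar leaves the high-energy d_{x²−y²} orbital empty and maximises CFSE. → square planar.
For [Ta(ox)₂]⁺: Each oxalate is −2; balancing the +1 overall charge requires Ta(V). Tantalum is a group-5 element; Ta(V) is therefore d⁰. A d⁰ ion has no crystal-field stabilisation preference between square planar and tetrahedral, so four ligands adopt the sterically favoured tetrahedral geometry. → tetrahedral.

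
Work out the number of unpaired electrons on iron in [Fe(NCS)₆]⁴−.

4 unpaired electrons

Ligand charges: each isothiocyanate is −1. With an overall charge of −4 the iron centre must be in the +2 oxidation state.
Iron is a group-8 element; Fe(II) is therefore d⁶.
The spin state decides the count: Isothiocyanate is a weak-field ligand for a first-row metal, so the complex is high-spin.
An octahedral high-spin d⁶ ion is t₂g⁴e_g², giving 4 unpaired electrons.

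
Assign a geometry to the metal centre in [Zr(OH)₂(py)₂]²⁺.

Each hydroxide is −1; pyridine is neutral; balancing the +2 overall charge requires Zr(IV).
Zr sits in group 4, so the d-electron count is 4 − 4 = 0.
With 4 monodentate ligands the coordination number is 4.
A d⁰ ion has no crystal-field stabilisation preference between square planar and tetrahedral, so four ligands adopt the sterically favoured tetrahedral geometry.

tetrahedral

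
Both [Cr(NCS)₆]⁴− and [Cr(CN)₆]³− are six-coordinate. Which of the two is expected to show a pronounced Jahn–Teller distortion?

[Cr(NCS)₆]⁴−: Summing ligand charges against the −4 overall charge gives an oxidation state of +2 for chromium. Cr sits in group 6, so the d-electron count is 6 − 2 = 4. Isothiocyanate is a weak-field ligand for a first-row metal, so the complex is high-spin. The t₂g³e_g¹ (high-spin) configuration has an unevenly filled e_g set; the Jahn–Teller theorem predicts a tetragonal distortion (typically axial elongation) to lift the degeneracy.
[Cr(CN)₆]³−: Ligand charges: each cyanide is −1. With an overall charge of −3 the chromium centre must be in the +3 oxidation state. Cr sits in group 6, so the d-electron count is 6 − 3 = 3. The d³ configuration leaves the e_g set evenly filled (or empty) — no strong Jahn–Teller driving force.

[Cr(NCS)₆]⁴−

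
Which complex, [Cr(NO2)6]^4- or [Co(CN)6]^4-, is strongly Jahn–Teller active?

[Co(CN)6]^4-

[Cr(NO2)6]^4-: Ligand charges: each nitro (N-bound nitrite) is −1. With an overall charge of −4 the chromium centre must be in the +2 oxidation state. Group 6 minus oxidation state 2 gives a d⁴ configuration. Nitro (N-bound nitrite) is a strong-field ligand (high in the spectrochemical series) for a first-row metal, so the complex is low-spin. The d⁴ configuration leaves the e_g set evenly filled (or empty) — no strong Jahn–Teller driving force.
[Co(CN)6]^4-: Each cyanide is −1; balancing the −4 overall charge requires Co(II). Co sits in group 9, so the d-electron count is 9 − 2 = 7. Cyanide is a strong-field ligand (high in the spectrochemical series) for a first-row metal, so the complex is low-spin. The t₂g⁶e_g¹ (low-spin) configuration has an unevenly filled e_g set; the Jahn–Teller theorem predicts a tetragonal distortion (typically axial elongation) to lift the degeneracy.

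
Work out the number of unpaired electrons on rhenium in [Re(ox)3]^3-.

2

Summing ligand charges against the −3 overall charge gives an oxidation state of +3 for rhenium.
Rhenium is a group-7 element; Re(III) is therefore d⁴.
Counting donor atoms: 3×oxalate (bidentate) → 6 donors. Coordination number = 6.
The spin state decides the count: a 5d ion has a large Δₒ and is invariably low-spin.
An octahedral low-spin d⁴ ion is t₂g⁴e_g⁰, giving 2 unpaired electrons.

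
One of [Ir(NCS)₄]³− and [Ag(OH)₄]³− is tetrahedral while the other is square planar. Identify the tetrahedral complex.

[Ag(OH)₄]³−

For [Ir(NCS)₄]³−: Ligand charges: each isothiocyanate is −1. With an overall charge of −3 the iridium centre must be in the +1 oxidation state. Group 9 minus oxidation state 1 gives a d⁸ configuration. A 5d d⁸ ion has a large crystal-field splitting; square planar leaves the high-energy d_{x²−y²} orbital empty and maximises CFSE. → square planar.
For [Ag(OH)₄]³−: Each hydroxide is −1; balancing the −3 overall charge requires Ag(I). Group 11 minus oxidation state 1 gives a d¹⁰ configuration. A d¹⁰ ion has no crystal-field stabilisation preference between square planar and tetrahedral, so four ligands adopt the sterically favoured tetrahedral geometry. → tetrahedral.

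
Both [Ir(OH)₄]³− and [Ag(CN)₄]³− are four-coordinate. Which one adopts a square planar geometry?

[Ir(OH)₄]³−

For [Ir(OH)₄]³−: Summing ligand charges against the −3 overall charge gives an oxidation state of +1 for iridium. Ir sits in group 9, so the d-electron count is 9 − 1 = 8. A 5d d⁸ ion has a large crystal-field splitting; square planar leaves the high-energy d_{x²−y²} orbital empty and maximises CFSE. → square planar.
For [Ag(CN)₄]³−: Each cyanide is −1; balancing the −3 overall charge requires Ag(I). Silver is a group-11 element; Ag(I) is therefore d¹⁰. A d¹⁰ ion has no crystal-field stabilisation preference between square planar and tetrahedral, so four ligands adopt the sterically favoured tetrahedral geometry. → tetrahedral.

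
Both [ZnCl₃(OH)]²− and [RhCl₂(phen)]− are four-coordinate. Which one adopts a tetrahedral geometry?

[ZnCl₃(OH)]²−

For [ZnCl₃(OH)]²−: Ligand charges: each chloride is −1; each hydroxide is −1. With an overall charge of −2 the zinc centre must be in the +2 oxidation state. Zn sits in group 12, so the d-electron count is 12 − 2 = 10. A d¹⁰ ion has no crystal-field stabilisation preference between square planar and tetrahedral, so four ligands adopt the sterically favoured tetrahedral geometry. → tetrahedral.
For [RhCl₂(phen)]−: Ligand charges: each chloride is −1; 1,10-phenanthroline is neutral. With an overall charge of −1 the rhodium centre must be in the +1 oxidation state. Rhodium is a group-9 element; Rh(I) is therefore d⁸. A 4d d⁸ ion has a large crystal-field splitting; square planar leaves the high-energy d_{x²−y²} orbital empty and maximises CFSE. → square planar.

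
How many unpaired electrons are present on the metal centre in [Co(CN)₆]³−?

Summing ligand charges against the −3 overall charge gives an oxidation state of +3 for cobalt.
Cobalt is a group-9 element; Co(III) is therefore d⁶.
The spin state decides the count: Co(III) has an exceptionally large octahedral splitting and is low-spin with essentially every ligand except fluoride.
An octahedral low-spin d⁶ ion is t₂g⁶e_g⁰, giving 0 unpaired electrons.

0 unpaired electrons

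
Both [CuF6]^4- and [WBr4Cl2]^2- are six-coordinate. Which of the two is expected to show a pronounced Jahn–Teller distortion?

[CuF6]^4-: Summing ligand charges against the −4 overall charge gives an oxidation state of +2 for copper. Group 11 minus oxidation state 2 gives a d⁹ configuration. The t₂g⁶e_g³ configuration has an unevenly filled e_g set; the Jahn–Teller theorem predicts a tetragonal distortion (typically axial elongation) to lift the degeneracy.
[WBr4Cl2]^2-: Ligand charges: each bromide is −1; each chloride is −1. With an overall charge of −2 the tungsten centre must be in the +4 oxidation state. W sits in group 6, so the d-electron count is 6 − 4 = 2. The d² configuration leaves the e_g set evenly filled (or empty) — no strong Jahn–Teller driving force.

[CuF6]^4-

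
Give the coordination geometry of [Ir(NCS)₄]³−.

Ligand charges: each isothiocyanate is −1. With an overall charge of −3 the iridium centre must be in the +1 oxidation state.
Iridium is a group-9 element; Ir(I) is therefore d⁸.
With 4 monodentate ligands the coordination number is 4.
A 5d d⁸ ion has a large crystal-field splitting; square planar leaves the high-energy d_{x²−y²} orbital empty and maximises CFSE.

square planar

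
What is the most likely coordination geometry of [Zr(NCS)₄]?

Summing ligand charges against the 0 overall charge gives an oxidation state of +4 for zirconium.
Zirconium is a group-4 element; Zr(IV) is therefore d⁰.
Coordination number: 4.
A d⁰ ion has no crystal-field stabilisation preference between square planar and tetrahedral, so four ligands adopt the sterically favoured tetrahedral geometry.

tetrahedral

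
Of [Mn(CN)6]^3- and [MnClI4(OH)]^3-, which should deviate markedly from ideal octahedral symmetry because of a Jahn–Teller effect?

[Mn(CN)6]^3-: Ligand charges: each cyanide is −1. With an overall charge of −3 the manganese centre must be in the +3 oxidation state. Group 7 minus oxidation state 3 gives a d⁴ configuration. Cyanide is a strong-field ligand (high in the spectrochemical series) for a first-row metal, so the complex is low-spin. The d⁴ configuration leaves the e_g set evenly filled (or empty) — no strong Jahn–Teller driving force.
[MnClI4(OH)]^3-: Each chloride is −1; each iodide is −1; each hydroxide is −1; balancing the −3 overall charge requires Mn(III). Group 7 minus oxidation state 3 gives a d⁴ configuration. Chloride, hydroxide, and iodide are weak-field ligands for a first-row metal, so the complex is high-spin. The t₂g³e_g¹ (high-spin) configuration has an unevenly filled e_g set; the Jahn–Teller theorem predicts a tetragonal distortion (typically axial elongation) to lift the degeneracy.

[MnClI4(OH)]^3-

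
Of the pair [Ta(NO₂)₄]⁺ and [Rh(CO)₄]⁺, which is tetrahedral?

For [Ta(NO₂)₄]⁺: Summing ligand charges against the +1 overall charge gives an oxidation state of +5 for tantalum. Group 5 minus oxidation state 5 gives a d⁰ configuration. A d⁰ ion has no crystal-field stabilisation preference between square planar and tetrahedral, so four ligands adopt the sterically favoured tetrahedral geometry. → tetrahedral.
For [Rh(CO)₄]⁺: Ligand charges: carbonyl is neutral. With an overall charge of +1 the rhodium centre must be in the +1 oxidation state. Group 9 minus oxidation state 1 gives a d⁸ configuration. A 4d d⁸ ion has a large crystal-field splitting; square planar leaves the high-energy d_{x²−y²} orbital empty and maximises CFSE. → square planar.

[Ta(NO₂)₄]⁺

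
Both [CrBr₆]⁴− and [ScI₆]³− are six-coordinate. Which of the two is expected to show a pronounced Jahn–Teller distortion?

[CrBr₆]⁴−: Ligand charges: each bromide is −1. With an overall charge of −4 the chromium centre must be in the +2 oxidation state. Group 6 minus oxidation state 2 gives a d⁴ configuration. Bromide is a weak-field ligand for a first-row metal, so the complex is high-spin. The t₂g³e_g¹ (high-spin) configuration has an unevenly filled e_g set; the Jahn–Teller theorem predicts a tetragonal distortion (typically axial elongation) to lift the degeneracy.
[ScI₆]³−: Ligand charges: each iodide is −1. With an overall charge of −3 the scandium centre must be in the +3 oxidation state. Group 3 minus oxidation state 3 gives a d⁰ configuration. The d⁰ configuration leaves the e_g set evenly filled (or empty) — no strong Jahn–Teller driving force.

[CrBr₆]⁴−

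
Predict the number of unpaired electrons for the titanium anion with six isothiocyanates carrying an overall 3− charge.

Each isothiocyanate is −1; balancing the −3 overall charge requires Ti(III).
Titanium is a group-4 element; Ti(III) is therefore d¹.
In an octahedral field the d¹ configuration is t₂g¹e_g⁰ (only one arrangement possible), giving 1 unpaired electron.

1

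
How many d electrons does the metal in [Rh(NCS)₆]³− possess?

Ligand charges: each isothiocyanate is −1. With an overall charge of −3 the rhodium centre must be in the +3 oxidation state.
Rhodium is a group-9 element; Rh(III) is therefore d⁶.

d⁶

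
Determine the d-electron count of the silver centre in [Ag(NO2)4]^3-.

Summing ligand charges against the −3 overall charge gives an oxidation state of +1 for silver.
Group 11 minus oxidation state 1 gives a d¹⁰ configuration.

d10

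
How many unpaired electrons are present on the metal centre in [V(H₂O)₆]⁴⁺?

1

Summing ligand charges against the +4 overall charge gives an oxidation state of +4 for vanadium.
Group 5 minus oxidation state 4 gives a d¹ configuration.
In an octahedral field the d¹ configuration is t₂g¹e_g⁰ (only one arrangement possible), giving 1 unpaired electron.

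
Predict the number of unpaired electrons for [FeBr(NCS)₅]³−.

5 unpaired electrons

Each bromide is −1; each isothiocyanate is −1; balancing the −3 overall charge requires Fe(III).
Iron is a group-8 element; Fe(III) is therefore d⁵.
The spin state decides the count: Bromide and isothiocyanate are weak-field ligands for a first-row metal, so the complex is high-spin.
An octahedral high-spin d⁵ ion is t₂g³e_g², giving 5 unpaired electrons.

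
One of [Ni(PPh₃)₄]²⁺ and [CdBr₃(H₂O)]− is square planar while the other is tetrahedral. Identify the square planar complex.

For [Ni(PPh₃)₄]²⁺: Ligand charges: triphenylphosphine is neutral. With an overall charge of +2 the nickel centre must be in the +2 oxidation state. Ni sits in group 10, so the d-electron count is 10 − 2 = 8. Triphenylphosphine is a strong-field ligand (high in the spectrochemical series). A 3d d⁸ ion with strong-field ligands gains enough CFSE to favour square planar over tetrahedral. → square planar.
For [CdBr₃(H₂O)]−: Ligand charges: each bromide is −1; water is neutral. With an overall charge of −1 the cadmium centre must be in the +2 oxidation state. Group 12 minus oxidation state 2 gives a d¹⁰ configuration. A d¹⁰ ion has no crystal-field stabilisation preference between square planar and tetrahedral, so four ligands adopt the sterically favoured tetrahedral geometry. → tetrahedral.

[Ni(PPh₃)₄]²⁺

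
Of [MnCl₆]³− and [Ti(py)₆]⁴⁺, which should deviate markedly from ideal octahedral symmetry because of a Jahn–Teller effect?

[MnCl₆]³−: Each chloride is −1; balancing the −3 overall charge requires Mn(III). Mn sits in group 7, so the d-electron count is 7 − 3 = 4. Chloride is a weak-field ligand for a first-row metal, so the complex is high-spin. The t₂g³e_g¹ (high-spin) configuration has an unevenly filled e_g set; the Jahn–Teller theorem predicts a tetragonal distortion (typically axial elongation) to lift the degeneracy.
[Ti(py)₆]⁴⁺: Ligand charges: pyridine is neutral. With an overall charge of +4 the titanium centre must be in the +4 oxidation state. Group 4 minus oxidation state 4 gives a d⁰ configuration. The d⁰ configuration leaves the e_g set evenly filled (or empty) — no strong Jahn–Teller driving force.

[MnCl₆]³−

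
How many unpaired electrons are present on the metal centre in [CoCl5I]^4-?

3 unpaired electrons

Each chloride is −1; each iodide is −1; balancing the −4 overall charge requires Co(II).
Co sits in group 9, so the d-electron count is 9 − 2 = 7.
The spin state decides the count: Chloride and iodide are weak-field ligands for a first-row metal, so the complex is high-spin.
An octahedral high-spin d⁷ ion is t₂g⁵e_g², giving 3 unpaired electrons.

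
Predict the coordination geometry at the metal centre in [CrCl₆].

octahedral

Each chloride is −1; balancing the 0 overall charge requires Cr(VI).
Chromium is a group-6 element; Cr(VI) is therefore d⁰.
With 6 monodentate ligands the coordination number is 6.
Six donors around a single metal centre give an octahedral coordination sphere.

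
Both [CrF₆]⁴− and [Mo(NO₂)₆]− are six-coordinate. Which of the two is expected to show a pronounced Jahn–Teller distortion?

[CrF₆]⁴−

[CrF₆]⁴−: Ligand charges: each fluoride is −1. With an overall charge of −4 the chromium centre must be in the +2 oxidation state. Group 6 minus oxidation state 2 gives a d⁴ configuration. Fluoride is a weak-field ligand for a first-row metal, so the complex is high-spin. The t₂g³e_g¹ (high-spin) configuration has an unevenly filled e_g set; the Jahn–Teller theorem predicts a tetragonal distortion (typically axial elongation) to lift the degeneracy.
[Mo(NO₂)₆]−: Ligand charges: each nitro (N-bound nitrite) is −1. With an overall charge of −1 the molybdenum centre must be in the +5 oxidation state. Group 6 minus oxidation state 5 gives a d¹ configuration. The d¹ configuration leaves the e_g set evenly filled (or empty) — no strong Jahn–Teller driving force.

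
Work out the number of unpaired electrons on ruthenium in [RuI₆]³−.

Summing ligand charges against the −3 overall charge gives an oxidation state of +3 for ruthenium.
Ruthenium is a group-8 element; Ru(III) is therefore d⁵.
The spin state decides the count: a 4d ion has a large Δₒ and is invariably low-spin.
An octahedral low-spin d⁵ ion is t₂g⁵e_g⁰, giving 1 unpaired electron.

1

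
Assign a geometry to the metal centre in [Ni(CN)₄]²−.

square planar

Summing ligand charges against the −2 overall charge gives an oxidation state of +2 for nickel.
Group 10 minus oxidation state 2 gives a d⁸ configuration.
Coordination number: 4.
Cyanide is a strong-field ligand (high in the spectrochemical series).
A 3d d⁸ ion with strong-field ligands gains enough CFSE to favour square planar over tetrahedral.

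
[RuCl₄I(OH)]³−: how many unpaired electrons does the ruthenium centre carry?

1

Each chloride is −1; each iodide is −1; each hydroxide is −1; balancing the −3 overall charge requires Ru(III).
Group 8 minus oxidation state 3 gives a d⁵ configuration.
The spin state decides the count: a 4d ion has a large Δₒ and is invariably low-spin.
An octahedral low-spin d⁵ ion is t₂g⁵e_g⁰, giving 1 unpaired electron.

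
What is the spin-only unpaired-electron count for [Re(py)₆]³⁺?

2

Ligand charges: pyridine is neutral. With an overall charge of +3 the rhenium centre must be in the +3 oxidation state.
Re sits in group 7, so the d-electron count is 7 − 3 = 4.
The spin state decides the count: a 5d ion has a large Δₒ and is invariably low-spin.
An octahedral low-spin d⁴ ion is t₂g⁴e_g⁰, giving 2 unpaired electrons.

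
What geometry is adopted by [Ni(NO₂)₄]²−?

square planar

Summing ligand charges against the −2 overall charge gives an oxidation state of +2 for nickel.
Ni sits in group 10, so the d-electron count is 10 − 2 = 8.
Coordination number: 4.
Nitro (N-bound nitrite) is a strong-field ligand (high in the spectrochemical series).
A 3d d⁸ ion with strong-field ligands gains enough CFSE to favour square planar over tetrahedral.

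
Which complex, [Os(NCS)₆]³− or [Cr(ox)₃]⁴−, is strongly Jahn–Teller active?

[Cr(ox)₃]⁴−

[Os(NCS)₆]³−: Ligand charges: each isothiocyanate is −1. With an overall charge of −3 the osmium centre must be in the +3 oxidation state. Osmium is a group-8 element; Os(III) is therefore d⁵. A 5d ion has a large Δₒ and is invariably low-spin. The d⁵ configuration leaves the e_g set evenly filled (or empty) — no strong Jahn–Teller driving force.
[Cr(ox)₃]⁴−: Ligand charges: each oxalate is −2. With an overall charge of −4 the chromium centre must be in the +2 oxidation state. Group 6 minus oxidation state 2 gives a d⁴ configuration. Oxalate is a weak-field ligand for a first-row metal, so the complex is high-spin. The t₂g³e_g¹ (high-spin) configuration has an unevenly filled e_g set; the Jahn–Teller theorem predicts a tetragonal distortion (typically axial elongation) to lift the degeneracy.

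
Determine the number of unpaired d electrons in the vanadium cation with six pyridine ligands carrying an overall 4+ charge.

Pyridine is neutral; balancing the +4 overall charge requires V(IV).
Vanadium is a group-5 element; V(IV) is therefore d¹.
In an octahedral field the d¹ configuration is t₂g¹e_g⁰ (only one arrangement possible), giving 1 unpaired electron.

1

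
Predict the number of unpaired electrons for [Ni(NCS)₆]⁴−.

Summing ligand charges against the −4 overall charge gives an oxidation state of +2 for nickel.
Ni sits in group 10, so the d-electron count is 10 − 2 = 8.
In an octahedral field the d⁸ configuration is t₂g⁶e_g² (only one arrangement possible), giving 2 unpaired electrons.

2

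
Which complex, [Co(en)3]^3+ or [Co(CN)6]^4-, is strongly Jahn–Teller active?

[Co(en)3]^3+: Ligand charges: ethylenediamine is neutral. With an overall charge of +3 the cobalt centre must be in the +3 oxidation state. Cobalt is a group-9 element; Co(III) is therefore d⁶. Co(III) has an exceptionally large octahedral splitting and is low-spin with essentially every ligand except fluoride. The d⁶ configuration leaves the e_g set evenly filled (or empty) — no strong Jahn–Teller driving force.
[Co(CN)6]^4-: Summing ligand charges against the −4 overall charge gives an oxidation state of +2 for cobalt. Co sits in group 9, so the d-electron count is 9 − 2 = 7. Cyanide is a strong-field ligand (high in the spectrochemical series) for a first-row metal, so the complex is low-spin. The t₂g⁶e_g¹ (low-spin) configuration has an unevenly filled e_g set; the Jahn–Teller theorem predicts a tetragonal distortion (typically axial elongation) to lift the degeneracy.

[Co(CN)6]^4-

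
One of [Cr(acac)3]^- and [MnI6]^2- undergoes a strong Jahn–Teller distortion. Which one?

[Cr(acac)3]^-: Summing ligand charges against the −1 overall charge gives an oxidation state of +2 for chromium. Cr sits in group 6, so the d-electron count is 6 − 2 = 4. Acetylacetonate is a weak-field ligand for a first-row metal, so the complex is high-spin. The t₂g³e_g¹ (high-spin) configuration has an unevenly filled e_g set; the Jahn–Teller theorem predicts a tetragonal distortion (typically axial elongation) to lift the degeneracy.
[MnI6]^2-: Summing ligand charges against the −2 overall charge gives an oxidation state of +4 for manganese. Mn sits in group 7, so the d-electron count is 7 − 4 = 3. The d³ configuration leaves the e_g set evenly filled (or empty) — no strong Jahn–Teller driving force.

[Cr(acac)3]^-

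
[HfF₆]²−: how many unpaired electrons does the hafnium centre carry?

Summing ligand charges against the −2 overall charge gives an oxidation state of +4 for hafnium.
Hf sits in group 4, so the d-electron count is 4 − 4 = 0.
In an octahedral field the d⁰ configuration is t₂g⁰e_g⁰, giving 0 unpaired electrons.

0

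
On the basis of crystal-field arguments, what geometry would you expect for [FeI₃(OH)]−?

tetrahedral

Ligand charges: each iodide is −1; each hydroxide is −1. With an overall charge of −1 the iron centre must be in the +3 oxidation state.
Iron is a group-8 element; Fe(III) is therefore d⁵.
With 4 monodentate ligands the coordination number is 4.
Hydroxide and iodide are weak-field ligands.
A high-spin d⁵ ion has zero CFSE in either geometry, so four ligands adopt the sterically favoured tetrahedral geometry.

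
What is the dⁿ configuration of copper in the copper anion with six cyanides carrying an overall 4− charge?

d9

Ligand charges: each cyanide is −1. With an overall charge of −4 the copper centre must be in the +2 oxidation state.
Cu sits in group 11, so the d-electron count is 11 − 2 = 9.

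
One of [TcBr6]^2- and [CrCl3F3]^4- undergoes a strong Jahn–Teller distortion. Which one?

[CrCl3F3]^4-

[TcBr6]^2-: Ligand charges: each bromide is −1. With an overall charge of −2 the technetium centre must be in the +4 oxidation state. Tc sits in group 7, so the d-electron count is 7 − 4 = 3. The d³ configuration leaves the e_g set evenly filled (or empty) — no strong Jahn–Teller driving force.
[CrCl3F3]^4-: Ligand charges: each chloride is −1; each fluoride is −1. With an overall charge of −4 the chromium centre must be in the +2 oxidation state. Chromium is a group-6 element; Cr(II) is therefore d⁴. Chloride and fluoride are weak-field ligands for a first-row metal, so the complex is high-spin. The t₂g³e_g¹ (high-spin) configuration has an unevenly filled e_g set; the Jahn–Teller theorem predicts a tetragonal distortion (typically axial elongation) to lift the degeneracy.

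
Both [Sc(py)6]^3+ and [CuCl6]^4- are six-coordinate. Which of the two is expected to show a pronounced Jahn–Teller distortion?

[Sc(py)6]^3+: Ligand charges: pyridine is neutral. With an overall charge of +3 the scandium centre must be in the +3 oxidation state. Group 3 minus oxidation state 3 gives a d⁰ configuration. The d⁰ configuration leaves the e_g set evenly filled (or empty) — no strong Jahn–Teller driving force.
[CuCl6]^4-: Ligand charges: each chloride is −1. With an overall charge of −4 the copper centre must be in the +2 oxidation state. Copper is a group-11 element; Cu(II) is therefore d⁹. The t₂g⁶e_g³ configuration has an unevenly filled e_g set; the Jahn–Teller theorem predicts a tetragonal distortion (typically axial elongation) to lift the degeneracy.

[CuCl6]^4-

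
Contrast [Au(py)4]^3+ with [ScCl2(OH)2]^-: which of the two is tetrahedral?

[ScCl2(OH)2]^-

For [Au(py)4]^3+: Summing ligand charges against the +3 overall charge gives an oxidation state of +3 for gold. Gold is a group-11 element; Au(III) is therefore d⁸. A 5d d⁸ ion has a large crystal-field splitting; square planar leaves the high-energy d_{x²−y²} orbital empty and maximises CFSE. → square planar.
For [ScCl2(OH)2]^-: Ligand charges: each chloride is −1; each hydroxide is −1. With an overall charge of −1 the scandium centre must be in the +3 oxidation state. Group 3 minus oxidation state 3 gives a d⁰ configuration. A d⁰ ion has no crystal-field stabilisation preference between square planar and tetrahedral, so four ligands adopt the sterically favoured tetrahedral geometry. → tetrahedral.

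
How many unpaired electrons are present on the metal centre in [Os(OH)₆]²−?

Each hydroxide is −1; balancing the −2 overall charge requires Os(IV).
Os sits in group 8, so the d-electron count is 8 − 4 = 4.
The spin state decides the count: a 5d ion has a large Δₒ and is invariably low-spin.
An octahedral low-spin d⁴ ion is t₂g⁴e_g⁰, giving 2 unpaired electrons.

2 unpaired electrons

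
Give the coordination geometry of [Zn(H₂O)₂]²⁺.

Ligand charges: water is neutral. With an overall charge of +2 the zinc centre must be in the +2 oxidation state.
Zn sits in group 12, so the d-electron count is 12 − 2 = 10.
Coordination number: 2.
A d¹⁰ ion with only two ligands adopts a linear arrangement (sp hybridisation; no CFSE preference).

linear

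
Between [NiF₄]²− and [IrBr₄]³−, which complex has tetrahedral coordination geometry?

For [NiF₄]²−: Summing ligand charges against the −2 overall charge gives an oxidation state of +2 for nickel. Ni sits in group 10, so the d-electron count is 10 − 2 = 8. Fluoride is a weak-field ligand. With weak-field ligands the CFSE gain from square planar is small, so a 3d d⁸ ion takes the sterically preferred tetrahedral geometry. → tetrahedral.
For [IrBr₄]³−: Summing ligand charges against the −3 overall charge gives an oxidation state of +1 for iridium. Iridium is a group-9 element; Ir(I) is therefore d⁸. A 5d d⁸ ion has a large crystal-field splitting; square planar leaves the high-energy d_{x²−y²} orbital empty and maximises CFSE. → square planar.

[NiF₄]²−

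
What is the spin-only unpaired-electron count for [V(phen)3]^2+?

3 unpaired electrons

Summing ligand charges against the +2 overall charge gives an oxidation state of +2 for vanadium.
Group 5 minus oxidation state 2 gives a d³ configuration.
Counting donor atoms: 3×1,10-phenanthroline (bidentate) → 6 donors. Coordination number = 6.
In an octahedral field the d³ configuration is t₂g³e_g⁰ (only one arrangement possible), giving 3 unpaired electrons.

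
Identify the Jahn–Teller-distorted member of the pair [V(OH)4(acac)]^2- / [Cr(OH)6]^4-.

[V(OH)4(acac)]^2-: Each hydroxide is −1; each acetylacetonate is −1; balancing the −2 overall charge requires V(III). V sits in group 5, so the d-electron count is 5 − 3 = 2. The d² configuration leaves the e_g set evenly filled (or empty) — no strong Jahn–Teller driving force.
[Cr(OH)6]^4-: Ligand charges: each hydroxide is −1. With an overall charge of −4 the chromium centre must be in the +2 oxidation state. Cr sits in group 6, so the d-electron count is 6 − 2 = 4. Hydroxide is a weak-field ligand for a first-row metal, so the complex is high-spin. The t₂g³e_g¹ (high-spin) configuration has an unevenly filled e_g set; the Jahn–Teller theorem predicts a tetragonal distortion (typically axial elongation) to lift the degeneracy.

[Cr(OH)6]^4-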